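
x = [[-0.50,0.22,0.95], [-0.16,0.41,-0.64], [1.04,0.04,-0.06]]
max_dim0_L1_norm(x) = 1.7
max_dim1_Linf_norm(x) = 1.04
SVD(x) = [[-0.77, 0.32, 0.55], [0.23, -0.67, 0.71], [0.60, 0.67, 0.44]] @ diag([1.3319801786232774, 0.9621617235833376, 0.4371196877582178]) @ [[0.73, -0.04, -0.69],[0.67, -0.18, 0.72],[0.15, 0.98, 0.11]]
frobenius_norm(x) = 1.70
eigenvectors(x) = [[0.76+0.00j,(0.08+0.26j),(0.08-0.26j)], [-0.16+0.00j,-0.88+0.00j,(-0.88-0j)], [(-0.62+0j),(0.22+0.32j),0.22-0.32j]]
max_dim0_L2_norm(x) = 1.16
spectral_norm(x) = 1.33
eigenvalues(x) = [(-1.32+0j), (0.59+0.28j), (0.59-0.28j)]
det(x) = -0.56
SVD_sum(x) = [[-0.74,0.04,0.7], [0.22,-0.01,-0.21], [0.58,-0.03,-0.55]] + [[0.21,-0.06,0.22], [-0.43,0.12,-0.46], [0.43,-0.12,0.46]] + [[0.04, 0.24, 0.03], [0.05, 0.30, 0.03], [0.03, 0.19, 0.02]]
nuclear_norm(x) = 2.73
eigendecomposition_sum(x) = [[(-0.79+0j), 0.09-0.00j, 0.63-0.00j], [(0.16-0j), (-0.02+0j), -0.13+0.00j], [0.64-0.00j, (-0.07+0j), (-0.52+0j)]] + [[(0.14+0.01j),  0.07-0.09j,  0.16+0.03j],[-0.16+0.43j,  (0.21+0.3j),  -0.25+0.45j],[(0.2-0.05j),  (0.05-0.15j),  0.23-0.02j]] + [[0.14-0.01j, (0.07+0.09j), 0.16-0.03j], [-0.16-0.43j, (0.21-0.3j), -0.25-0.45j], [0.20+0.05j, (0.05+0.15j), 0.23+0.02j]]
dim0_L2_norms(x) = [1.16, 0.47, 1.15]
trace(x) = -0.15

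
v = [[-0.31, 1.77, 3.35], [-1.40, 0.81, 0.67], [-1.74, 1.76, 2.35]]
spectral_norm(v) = 5.15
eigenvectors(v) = [[-0.77+0.00j, (-0.77-0j), (-0.29+0j)], [-0.02-0.34j, (-0.02+0.34j), (-0.86+0j)], [(-0.39-0.38j), -0.39+0.38j, 0.43+0.00j]]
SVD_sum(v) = [[-1.23, 1.86, 2.90], [-0.48, 0.72, 1.12], [-1.12, 1.7, 2.65]] + [[0.92, -0.09, 0.45], [-0.92, 0.09, -0.45], [-0.62, 0.06, -0.3]] + [[0.00, 0.0, -0.0], [0.00, 0.00, -0.00], [-0.0, -0.0, 0.0]]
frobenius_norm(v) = 5.40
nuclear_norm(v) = 6.77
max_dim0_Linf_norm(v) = 3.35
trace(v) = 2.85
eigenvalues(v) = [(1.42+2.45j), (1.42-2.45j), 0j]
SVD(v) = [[-0.71, 0.64, -0.3], [-0.27, -0.64, -0.72], [-0.65, -0.43, 0.63]] @ diag([5.1543769925360206, 1.6113962070032375, 0.000287873083229357]) @ [[0.34, -0.51, -0.79], [0.90, -0.09, 0.44], [-0.29, -0.86, 0.43]]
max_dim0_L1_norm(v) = 6.37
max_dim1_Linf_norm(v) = 3.35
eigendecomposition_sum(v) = [[(-0.16+1.58j),(0.88-0.87j),1.68-0.66j], [-0.70-0.03j,0.40+0.37j,(0.34+0.72j)], [-0.87+0.72j,(0.88+0.01j),1.17+0.50j]] + [[(-0.16-1.58j), (0.88+0.87j), 1.68+0.66j],[-0.70+0.03j, 0.40-0.37j, (0.34-0.72j)],[(-0.87-0.72j), (0.88-0.01j), (1.17-0.5j)]] + [[0.00+0.00j, 0j, -0.00-0.00j], [0j, 0.00+0.00j, (-0-0j)], [-0.00-0.00j, -0.00-0.00j, 0j]]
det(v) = 0.00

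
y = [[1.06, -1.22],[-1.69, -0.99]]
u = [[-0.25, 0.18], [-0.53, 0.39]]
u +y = [[0.81, -1.04], [-2.22, -0.6]]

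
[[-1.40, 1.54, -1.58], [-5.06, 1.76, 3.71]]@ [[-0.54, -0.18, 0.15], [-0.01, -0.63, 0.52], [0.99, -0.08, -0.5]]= [[-0.82, -0.59, 1.38], [6.39, -0.49, -1.70]]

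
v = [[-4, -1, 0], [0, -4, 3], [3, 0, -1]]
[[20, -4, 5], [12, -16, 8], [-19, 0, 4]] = v@[[-5, 0, 0], [0, 4, -5], [4, 0, -4]]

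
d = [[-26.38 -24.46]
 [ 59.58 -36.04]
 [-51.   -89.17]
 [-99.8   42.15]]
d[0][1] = -24.46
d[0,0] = -26.38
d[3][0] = -99.8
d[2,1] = -89.17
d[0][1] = -24.46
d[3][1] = 42.15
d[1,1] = -36.04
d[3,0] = -99.8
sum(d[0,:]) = -50.84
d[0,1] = -24.46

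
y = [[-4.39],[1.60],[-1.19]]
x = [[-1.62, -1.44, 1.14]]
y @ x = [[7.11, 6.32, -5.00], [-2.59, -2.30, 1.82], [1.93, 1.71, -1.36]]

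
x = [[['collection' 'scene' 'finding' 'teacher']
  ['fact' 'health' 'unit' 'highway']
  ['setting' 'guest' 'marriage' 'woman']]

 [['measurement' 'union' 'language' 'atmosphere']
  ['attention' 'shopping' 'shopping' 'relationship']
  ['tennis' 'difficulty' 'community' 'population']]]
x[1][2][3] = 'population'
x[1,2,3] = 'population'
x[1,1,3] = 'relationship'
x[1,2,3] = 'population'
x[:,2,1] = ['guest', 'difficulty']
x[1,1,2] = 'shopping'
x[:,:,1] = [['scene', 'health', 'guest'], ['union', 'shopping', 'difficulty']]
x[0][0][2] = 'finding'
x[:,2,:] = [['setting', 'guest', 'marriage', 'woman'], ['tennis', 'difficulty', 'community', 'population']]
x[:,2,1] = ['guest', 'difficulty']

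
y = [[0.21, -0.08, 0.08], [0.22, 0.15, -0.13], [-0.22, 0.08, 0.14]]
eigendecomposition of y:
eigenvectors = [[-0.11+0.41j, (-0.11-0.41j), 0.29+0.00j], [(0.71+0j), (0.71-0j), 0.79+0.00j], [(-0.35-0.45j), (-0.35+0.45j), (0.54+0j)]]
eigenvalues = [(0.18+0.21j), (0.18-0.21j), (0.14+0j)]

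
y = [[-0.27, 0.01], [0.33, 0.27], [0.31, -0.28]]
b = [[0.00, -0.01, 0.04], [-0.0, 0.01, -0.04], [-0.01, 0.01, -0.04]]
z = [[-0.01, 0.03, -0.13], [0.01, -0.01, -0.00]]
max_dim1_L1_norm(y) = 0.6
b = y @ z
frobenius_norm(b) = 0.07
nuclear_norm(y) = 0.92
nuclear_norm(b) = 0.08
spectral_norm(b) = 0.07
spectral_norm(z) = 0.13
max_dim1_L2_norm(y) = 0.43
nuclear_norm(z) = 0.15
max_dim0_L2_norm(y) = 0.53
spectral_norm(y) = 0.53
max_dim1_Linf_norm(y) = 0.33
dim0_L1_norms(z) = [0.02, 0.04, 0.13]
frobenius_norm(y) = 0.66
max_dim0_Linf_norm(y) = 0.33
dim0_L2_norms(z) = [0.01, 0.03, 0.13]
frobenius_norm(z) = 0.13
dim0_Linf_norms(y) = [0.33, 0.28]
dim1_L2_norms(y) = [0.27, 0.43, 0.42]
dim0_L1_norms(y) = [0.91, 0.56]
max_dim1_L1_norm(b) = 0.06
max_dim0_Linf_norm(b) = 0.04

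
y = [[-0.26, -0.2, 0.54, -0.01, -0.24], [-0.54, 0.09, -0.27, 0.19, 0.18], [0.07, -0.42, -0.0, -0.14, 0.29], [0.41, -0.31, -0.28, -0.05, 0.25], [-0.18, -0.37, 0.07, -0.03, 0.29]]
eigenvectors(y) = [[0.63+0.00j, 0.32+0.00j, (-0.17-0.04j), -0.17+0.04j, (-0.37+0j)], [(0.58+0j), -0.38+0.00j, (0.21+0.3j), 0.21-0.30j, -0.60+0.00j], [(0.08+0j), (0.55+0j), -0.11+0.32j, (-0.11-0.32j), -0.46+0.00j], [(-0.32+0j), 0.41+0.00j, -0.60+0.00j, (-0.6-0j), -0.20+0.00j], [(0.39+0j), 0.52+0.00j, -0.10+0.59j, -0.10-0.59j, (-0.5+0j)]]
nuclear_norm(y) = 2.49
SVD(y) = [[-0.45, -0.72, 0.15, -0.49, 0.15], [-0.2, 0.19, -0.88, -0.30, 0.23], [0.46, -0.44, -0.16, 0.38, 0.66], [0.71, 0.03, 0.07, -0.70, -0.05], [0.22, -0.5, -0.41, 0.2, -0.70]] @ diag([0.8888598585359424, 0.7403753432795005, 0.7052001524168277, 0.11263711777529532, 0.03972565515864028]) @ [[0.57, -0.47, -0.42, -0.16, 0.50], [0.21, 0.7, -0.66, 0.16, -0.08], [0.75, 0.12, 0.38, -0.2, -0.49], [-0.06, 0.46, 0.25, -0.68, 0.50], [-0.24, -0.23, -0.43, -0.67, -0.51]]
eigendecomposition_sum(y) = [[(-0.39-0j),(0.08-0j),0.56+0.00j,0.10-0.00j,(-0.37+0j)], [-0.36-0.00j,(0.08-0j),0.51+0.00j,(0.09-0j),-0.34+0.00j], [(-0.05-0j),0.01-0.00j,(0.07+0j),(0.01-0j),-0.05+0.00j], [0.20+0.00j,-0.04+0.00j,(-0.29-0j),-0.05+0.00j,(0.19-0j)], [(-0.24-0j),(0.05-0j),0.34+0.00j,0.06-0.00j,(-0.23+0j)]] + [[(0.09+0j),-0.17+0.00j,(0.26-0j),(-0.13+0j),(-0.05+0j)], [(-0.1+0j),(0.2-0j),(-0.3+0j),0.15-0.00j,(0.05+0j)], [0.15+0.00j,-0.29+0.00j,0.44-0.00j,(-0.21+0j),(-0.08+0j)], [0.12+0.00j,(-0.22+0j),0.33-0.00j,-0.16+0.00j,(-0.06+0j)], [0.15+0.00j,-0.28+0.00j,(0.41-0j),(-0.2+0j),-0.08+0.00j]] + [[(0.02-0.01j),0.00+0.00j,(-0.02-0.06j),(0.02+0.02j),-0.01+0.05j], [(-0.04-0j),-0.00-0.01j,-0.05+0.11j,(-0-0.06j),(0.08-0.06j)], [-0.02-0.03j,0.00-0.00j,(-0.11+0.02j),0.05-0.04j,0.09+0.03j], [0.04-0.06j,(0.01+0j),(-0.1-0.17j),0.09+0.06j,(0.01+0.17j)], [(-0.05-0.05j),(0.01-0.01j),-0.19+0.07j,0.07-0.08j,(0.17+0.02j)]] + [[0.02+0.01j, -0j, (-0.02+0.06j), (0.02-0.02j), -0.01-0.05j], [-0.04+0.00j, -0.00+0.01j, (-0.05-0.11j), -0.00+0.06j, 0.08+0.06j], [(-0.02+0.03j), 0j, (-0.11-0.02j), (0.05+0.04j), (0.09-0.03j)], [0.04+0.06j, 0.01-0.00j, -0.10+0.17j, 0.09-0.06j, 0.01-0.17j], [-0.05+0.05j, 0.01+0.01j, -0.19-0.07j, 0.07+0.08j, (0.17-0.02j)]] + [[(0.01+0j), (-0.12+0j), -0.24-0.00j, (-0.03+0j), 0.19+0.00j], [(0.01+0j), (-0.19+0j), (-0.38-0j), -0.05+0.00j, (0.3+0j)], [0.01+0.00j, -0.14+0.00j, -0.29-0.00j, (-0.04+0j), 0.23+0.00j], [0.00+0.00j, (-0.06+0j), (-0.13-0j), (-0.02+0j), (0.1+0j)], [(0.01+0j), -0.15+0.00j, (-0.32-0j), -0.04+0.00j, 0.25+0.00j]]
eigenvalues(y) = [(-0.52+0j), (0.5+0j), (0.17+0.08j), (0.17-0.08j), (-0.24+0j)]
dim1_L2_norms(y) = [0.68, 0.66, 0.53, 0.64, 0.51]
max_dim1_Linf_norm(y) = 0.54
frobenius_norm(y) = 1.36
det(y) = 0.00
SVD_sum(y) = [[-0.23, 0.19, 0.17, 0.06, -0.20], [-0.10, 0.08, 0.07, 0.03, -0.09], [0.23, -0.19, -0.17, -0.06, 0.20], [0.36, -0.3, -0.26, -0.10, 0.31], [0.11, -0.09, -0.08, -0.03, 0.1]] + [[-0.11,-0.37,0.35,-0.09,0.04], [0.03,0.1,-0.09,0.02,-0.01], [-0.07,-0.23,0.21,-0.05,0.02], [0.01,0.02,-0.02,0.00,-0.00], [-0.08,-0.26,0.24,-0.06,0.03]] + [[0.08, 0.01, 0.04, -0.02, -0.05], [-0.47, -0.08, -0.24, 0.12, 0.3], [-0.08, -0.01, -0.04, 0.02, 0.05], [0.04, 0.01, 0.02, -0.01, -0.02], [-0.22, -0.04, -0.11, 0.06, 0.14]] + [[0.00, -0.03, -0.01, 0.04, -0.03], [0.00, -0.02, -0.01, 0.02, -0.02], [-0.00, 0.02, 0.01, -0.03, 0.02], [0.00, -0.04, -0.02, 0.05, -0.04], [-0.0, 0.01, 0.01, -0.02, 0.01]] + [[-0.00, -0.0, -0.00, -0.0, -0.0], [-0.00, -0.0, -0.00, -0.01, -0.00], [-0.01, -0.01, -0.01, -0.02, -0.01], [0.00, 0.0, 0.00, 0.00, 0.00], [0.01, 0.01, 0.01, 0.02, 0.01]]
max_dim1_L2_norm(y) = 0.68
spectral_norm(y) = 0.89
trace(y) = 0.07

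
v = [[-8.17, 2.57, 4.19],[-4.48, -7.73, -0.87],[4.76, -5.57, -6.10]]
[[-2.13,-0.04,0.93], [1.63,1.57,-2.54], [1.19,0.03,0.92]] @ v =[[22.01, -10.34, -14.56], [-32.44, 6.2, 20.96], [-5.48, -2.3, -0.65]]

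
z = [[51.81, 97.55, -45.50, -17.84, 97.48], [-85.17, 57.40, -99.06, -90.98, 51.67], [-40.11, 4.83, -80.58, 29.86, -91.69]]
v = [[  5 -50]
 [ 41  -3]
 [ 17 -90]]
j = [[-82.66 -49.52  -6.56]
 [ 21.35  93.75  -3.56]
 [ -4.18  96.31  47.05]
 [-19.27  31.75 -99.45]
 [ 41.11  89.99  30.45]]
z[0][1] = 97.55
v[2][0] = 17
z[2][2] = -80.58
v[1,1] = -3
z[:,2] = [-45.5, -99.06, -80.58]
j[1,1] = 93.75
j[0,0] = -82.66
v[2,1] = -90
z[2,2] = -80.58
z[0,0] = 51.81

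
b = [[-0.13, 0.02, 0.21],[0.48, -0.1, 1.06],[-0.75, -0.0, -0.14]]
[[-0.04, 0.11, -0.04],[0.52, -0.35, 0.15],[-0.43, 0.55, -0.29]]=b @ [[0.54, -0.74, 0.38], [-0.51, 0.36, 0.35], [0.2, 0.04, -0.0]]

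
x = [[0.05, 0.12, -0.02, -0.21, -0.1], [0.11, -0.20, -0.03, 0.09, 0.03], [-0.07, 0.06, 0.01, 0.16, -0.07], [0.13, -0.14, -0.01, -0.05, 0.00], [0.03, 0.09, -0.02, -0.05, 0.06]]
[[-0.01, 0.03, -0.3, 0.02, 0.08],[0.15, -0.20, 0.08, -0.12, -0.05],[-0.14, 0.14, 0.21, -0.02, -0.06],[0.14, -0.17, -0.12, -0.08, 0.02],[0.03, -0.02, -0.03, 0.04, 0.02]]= x @ [[0.55, -0.66, -0.32, -0.27, 0.04], [-0.41, 0.53, 0.12, 0.33, 0.03], [-0.32, 0.57, -0.47, 0.72, 0.27], [-0.24, 0.14, 1.3, -0.22, -0.4], [0.50, -0.44, 0.33, 0.42, 0.02]]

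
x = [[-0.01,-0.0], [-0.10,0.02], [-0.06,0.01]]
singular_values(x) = [0.12, 0.0]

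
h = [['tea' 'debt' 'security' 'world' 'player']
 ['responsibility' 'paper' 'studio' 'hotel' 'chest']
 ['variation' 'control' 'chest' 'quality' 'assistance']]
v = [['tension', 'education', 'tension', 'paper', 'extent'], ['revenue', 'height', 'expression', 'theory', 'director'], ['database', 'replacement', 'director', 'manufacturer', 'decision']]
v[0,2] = 'tension'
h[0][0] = 'tea'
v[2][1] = 'replacement'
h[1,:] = ['responsibility', 'paper', 'studio', 'hotel', 'chest']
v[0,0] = 'tension'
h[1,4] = 'chest'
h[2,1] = 'control'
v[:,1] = ['education', 'height', 'replacement']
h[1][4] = 'chest'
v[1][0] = 'revenue'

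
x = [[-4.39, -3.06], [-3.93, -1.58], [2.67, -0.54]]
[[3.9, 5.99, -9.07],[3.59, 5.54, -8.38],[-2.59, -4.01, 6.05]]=x @ [[-0.95,-1.47,2.22], [0.09,0.15,-0.22]]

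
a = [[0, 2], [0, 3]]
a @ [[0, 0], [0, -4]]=[[0, -8], [0, -12]]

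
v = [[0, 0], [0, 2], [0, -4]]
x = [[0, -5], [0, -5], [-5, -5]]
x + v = [[0, -5], [0, -3], [-5, -9]]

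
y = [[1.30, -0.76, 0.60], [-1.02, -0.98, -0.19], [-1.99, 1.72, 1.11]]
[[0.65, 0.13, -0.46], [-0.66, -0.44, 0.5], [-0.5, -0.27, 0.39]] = y@ [[0.48, 0.26, -0.36], [0.13, 0.20, -0.11], [0.21, -0.09, -0.12]]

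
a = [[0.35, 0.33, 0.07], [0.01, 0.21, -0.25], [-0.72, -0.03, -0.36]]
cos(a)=[[0.96, -0.09, 0.04], [-0.09, 0.97, -0.02], [-0.01, 0.12, 0.96]]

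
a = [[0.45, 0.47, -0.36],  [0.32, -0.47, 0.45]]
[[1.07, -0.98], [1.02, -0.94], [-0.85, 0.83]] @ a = [[0.17, 0.96, -0.83], [0.16, 0.92, -0.79], [-0.12, -0.79, 0.68]]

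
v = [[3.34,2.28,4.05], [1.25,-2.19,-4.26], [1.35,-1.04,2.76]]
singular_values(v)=[7.26, 3.29, 2.06]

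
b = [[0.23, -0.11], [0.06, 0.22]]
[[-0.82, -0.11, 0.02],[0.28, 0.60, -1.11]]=b @[[-2.62, 0.72, -2.08], [1.99, 2.51, -4.49]]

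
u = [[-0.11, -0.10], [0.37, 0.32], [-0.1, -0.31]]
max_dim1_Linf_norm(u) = 0.37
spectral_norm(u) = 0.59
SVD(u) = [[-0.25, 0.13], [0.82, -0.5], [-0.51, -0.86]] @ diag([0.5882586605269629, 0.1464641536862294]) @ [[0.65,0.76], [-0.76,0.65]]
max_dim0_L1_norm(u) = 0.73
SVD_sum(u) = [[-0.1, -0.11], [0.31, 0.37], [-0.2, -0.23]] + [[-0.01, 0.01], [0.06, -0.05], [0.1, -0.08]]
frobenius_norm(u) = 0.61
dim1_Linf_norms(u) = [0.11, 0.37, 0.31]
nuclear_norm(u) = 0.73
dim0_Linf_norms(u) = [0.37, 0.32]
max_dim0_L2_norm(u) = 0.46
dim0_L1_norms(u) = [0.58, 0.73]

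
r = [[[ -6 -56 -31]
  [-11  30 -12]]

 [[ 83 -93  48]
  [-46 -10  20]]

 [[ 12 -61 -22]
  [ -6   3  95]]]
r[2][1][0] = -6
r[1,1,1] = -10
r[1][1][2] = 20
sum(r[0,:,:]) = -86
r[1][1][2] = 20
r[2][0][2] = -22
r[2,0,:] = [12, -61, -22]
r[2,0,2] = -22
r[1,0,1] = -93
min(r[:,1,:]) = -46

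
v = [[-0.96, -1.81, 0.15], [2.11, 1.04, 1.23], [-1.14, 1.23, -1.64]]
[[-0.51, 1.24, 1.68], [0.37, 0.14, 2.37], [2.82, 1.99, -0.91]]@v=[[1.19, 4.28, -1.31], [-2.76, 2.39, -3.66], [2.53, -4.15, 4.36]]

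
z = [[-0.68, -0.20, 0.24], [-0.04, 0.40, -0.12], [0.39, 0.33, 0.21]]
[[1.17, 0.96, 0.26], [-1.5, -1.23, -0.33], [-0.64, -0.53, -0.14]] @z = [[-0.73, 0.24, 0.22],[0.94, -0.30, -0.28],[0.4, -0.13, -0.12]]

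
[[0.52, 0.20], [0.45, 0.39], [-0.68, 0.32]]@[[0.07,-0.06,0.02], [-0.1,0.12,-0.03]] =[[0.02, -0.01, 0.00],[-0.01, 0.02, -0.0],[-0.08, 0.08, -0.02]]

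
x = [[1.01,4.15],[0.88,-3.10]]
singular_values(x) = [5.19, 1.31]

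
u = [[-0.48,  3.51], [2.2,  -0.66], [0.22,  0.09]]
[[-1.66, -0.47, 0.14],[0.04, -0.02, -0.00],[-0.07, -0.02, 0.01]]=u @[[-0.13, -0.05, 0.01], [-0.49, -0.14, 0.04]]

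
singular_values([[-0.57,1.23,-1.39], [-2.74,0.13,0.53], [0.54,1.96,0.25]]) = [2.86, 2.4, 1.36]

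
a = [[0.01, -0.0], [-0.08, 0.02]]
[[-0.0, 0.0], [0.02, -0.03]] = a @ [[-0.25, 0.36],[0.13, -0.02]]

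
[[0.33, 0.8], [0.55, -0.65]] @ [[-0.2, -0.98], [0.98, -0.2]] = [[0.72,-0.48], [-0.75,-0.41]]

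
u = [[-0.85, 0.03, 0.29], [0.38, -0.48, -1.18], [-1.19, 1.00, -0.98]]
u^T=[[-0.85, 0.38, -1.19], [0.03, -0.48, 1.00], [0.29, -1.18, -0.98]]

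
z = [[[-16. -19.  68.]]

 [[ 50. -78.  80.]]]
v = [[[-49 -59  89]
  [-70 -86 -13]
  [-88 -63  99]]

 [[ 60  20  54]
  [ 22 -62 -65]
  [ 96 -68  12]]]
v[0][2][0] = -88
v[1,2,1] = -68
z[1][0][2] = 80.0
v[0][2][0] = -88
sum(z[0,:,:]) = 33.0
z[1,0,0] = 50.0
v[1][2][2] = 12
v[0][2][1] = -63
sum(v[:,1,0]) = -48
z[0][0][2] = 68.0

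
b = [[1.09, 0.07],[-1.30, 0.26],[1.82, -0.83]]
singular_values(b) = [2.59, 0.48]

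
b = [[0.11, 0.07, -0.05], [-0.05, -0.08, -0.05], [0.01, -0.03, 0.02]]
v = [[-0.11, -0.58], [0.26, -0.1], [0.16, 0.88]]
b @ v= [[-0.00, -0.11], [-0.02, -0.01], [-0.01, 0.01]]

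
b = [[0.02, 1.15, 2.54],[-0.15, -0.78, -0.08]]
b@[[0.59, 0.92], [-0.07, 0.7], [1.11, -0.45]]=[[2.75, -0.32], [-0.12, -0.65]]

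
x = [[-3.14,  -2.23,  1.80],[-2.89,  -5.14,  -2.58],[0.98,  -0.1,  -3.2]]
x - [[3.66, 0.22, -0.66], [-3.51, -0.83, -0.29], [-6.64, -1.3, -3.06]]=[[-6.8, -2.45, 2.46], [0.62, -4.31, -2.29], [7.62, 1.2, -0.14]]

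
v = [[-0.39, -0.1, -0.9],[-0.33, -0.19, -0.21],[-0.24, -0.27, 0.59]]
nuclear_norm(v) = 1.73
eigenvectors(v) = [[0.79, 0.56, -0.62],[0.56, -0.82, 0.04],[0.25, -0.15, 0.79]]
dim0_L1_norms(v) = [0.96, 0.56, 1.7]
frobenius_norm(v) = 1.28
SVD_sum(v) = [[-0.27, -0.02, -0.94], [-0.08, -0.00, -0.29], [0.14, 0.01, 0.47]] + [[-0.12, -0.09, 0.04], [-0.25, -0.18, 0.08], [-0.38, -0.28, 0.11]] + [[-0.0, 0.0, 0.00], [0.0, -0.0, -0.0], [-0.00, 0.0, 0.00]]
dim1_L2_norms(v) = [0.99, 0.43, 0.69]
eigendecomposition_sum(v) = [[-0.46, -0.25, -0.35],[-0.33, -0.18, -0.25],[-0.15, -0.08, -0.11]] + [[-0.0, 0.0, -0.00], [0.0, -0.00, 0.0], [0.00, -0.00, 0.0]] + [[0.07, 0.15, -0.55], [-0.0, -0.01, 0.04], [-0.09, -0.19, 0.70]]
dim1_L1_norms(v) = [1.39, 0.73, 1.1]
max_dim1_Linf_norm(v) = 0.9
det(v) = 0.00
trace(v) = 0.01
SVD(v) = [[-0.86, -0.25, 0.44], [-0.26, -0.53, -0.81], [0.44, -0.81, 0.39]] @ diag([1.1327160375226664, 0.5972805635644143, 0.0032104091836004257]) @ [[0.28, 0.02, 0.96],[0.78, 0.58, -0.24],[-0.56, 0.82, 0.15]]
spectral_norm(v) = 1.13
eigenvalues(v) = [-0.75, -0.0, 0.76]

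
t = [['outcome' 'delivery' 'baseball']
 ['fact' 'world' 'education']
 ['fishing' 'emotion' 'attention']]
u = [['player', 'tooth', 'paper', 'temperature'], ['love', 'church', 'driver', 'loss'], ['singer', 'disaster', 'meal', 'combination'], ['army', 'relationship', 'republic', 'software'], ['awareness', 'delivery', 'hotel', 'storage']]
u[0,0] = 'player'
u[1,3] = 'loss'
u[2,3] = 'combination'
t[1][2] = 'education'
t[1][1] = 'world'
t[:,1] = ['delivery', 'world', 'emotion']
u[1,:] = ['love', 'church', 'driver', 'loss']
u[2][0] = 'singer'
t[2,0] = 'fishing'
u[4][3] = 'storage'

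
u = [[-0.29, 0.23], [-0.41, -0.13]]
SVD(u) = [[-0.61, -0.79], [-0.79, 0.61]] @ diag([0.5031691299680158, 0.2623372383921698]) @ [[1.0, -0.07], [-0.07, -1.00]]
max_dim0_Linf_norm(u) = 0.41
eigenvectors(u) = [[(-0.16+0.58j), (-0.16-0.58j)], [-0.80+0.00j, (-0.8-0j)]]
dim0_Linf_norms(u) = [0.41, 0.23]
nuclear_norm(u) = 0.77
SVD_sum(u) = [[-0.31, 0.02], [-0.40, 0.03]] + [[0.02, 0.21], [-0.01, -0.16]]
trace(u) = -0.42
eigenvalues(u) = [(-0.21+0.3j), (-0.21-0.3j)]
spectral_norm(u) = 0.50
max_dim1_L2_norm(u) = 0.43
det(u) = 0.13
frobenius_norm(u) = 0.57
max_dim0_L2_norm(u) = 0.5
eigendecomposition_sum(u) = [[(-0.14+0.12j),0.12+0.08j], [(-0.2-0.15j),(-0.07+0.18j)]] + [[-0.14-0.12j, (0.11-0.08j)], [(-0.2+0.15j), -0.06-0.18j]]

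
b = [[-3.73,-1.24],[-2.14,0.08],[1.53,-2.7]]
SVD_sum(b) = [[-3.76, -0.10],[-2.14, -0.06],[1.46, 0.04]] + [[0.03, -1.14], [-0.00, 0.14], [0.07, -2.74]]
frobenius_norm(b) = 5.45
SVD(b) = [[-0.82, 0.38], [-0.47, -0.05], [0.32, 0.92]] @ diag([4.5653135957241275, 2.9707426298312076]) @ [[1.00, 0.03],  [0.03, -1.0]]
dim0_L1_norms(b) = [7.4, 4.02]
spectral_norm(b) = 4.57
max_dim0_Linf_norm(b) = 3.73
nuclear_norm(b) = 7.54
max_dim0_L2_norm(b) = 4.56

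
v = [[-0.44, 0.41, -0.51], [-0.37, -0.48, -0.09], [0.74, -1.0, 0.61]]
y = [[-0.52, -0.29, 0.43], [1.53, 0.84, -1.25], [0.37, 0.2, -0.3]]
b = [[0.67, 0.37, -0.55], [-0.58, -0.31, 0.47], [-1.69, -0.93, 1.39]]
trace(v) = -0.31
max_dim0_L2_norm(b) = 1.91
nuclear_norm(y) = 2.33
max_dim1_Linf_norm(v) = 1.0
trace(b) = 1.75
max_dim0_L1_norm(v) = 1.89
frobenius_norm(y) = 2.33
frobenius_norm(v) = 1.71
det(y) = -0.00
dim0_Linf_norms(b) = [1.69, 0.93, 1.39]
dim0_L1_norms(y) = [2.42, 1.33, 1.98]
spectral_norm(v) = 1.58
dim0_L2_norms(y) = [1.66, 0.91, 1.36]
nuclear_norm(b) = 2.69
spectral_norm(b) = 2.68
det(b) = 0.00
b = v @ y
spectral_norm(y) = 2.33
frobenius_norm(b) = 2.68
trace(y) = 0.02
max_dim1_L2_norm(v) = 1.39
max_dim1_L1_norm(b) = 4.01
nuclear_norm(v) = 2.35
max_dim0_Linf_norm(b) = 1.69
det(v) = -0.14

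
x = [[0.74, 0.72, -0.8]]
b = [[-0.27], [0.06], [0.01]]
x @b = [[-0.16]]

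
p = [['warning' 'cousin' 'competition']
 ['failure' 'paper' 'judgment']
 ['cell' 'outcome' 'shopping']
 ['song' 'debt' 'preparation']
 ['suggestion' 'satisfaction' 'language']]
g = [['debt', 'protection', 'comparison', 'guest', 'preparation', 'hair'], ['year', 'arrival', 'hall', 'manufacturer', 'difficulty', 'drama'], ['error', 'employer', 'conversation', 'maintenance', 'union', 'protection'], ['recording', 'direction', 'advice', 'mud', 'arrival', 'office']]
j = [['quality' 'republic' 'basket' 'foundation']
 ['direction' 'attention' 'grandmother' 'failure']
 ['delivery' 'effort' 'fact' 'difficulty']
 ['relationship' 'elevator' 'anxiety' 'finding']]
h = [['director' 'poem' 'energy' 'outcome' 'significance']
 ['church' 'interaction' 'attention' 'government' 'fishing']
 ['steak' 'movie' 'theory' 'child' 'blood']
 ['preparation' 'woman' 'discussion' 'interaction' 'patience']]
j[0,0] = 'quality'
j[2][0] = 'delivery'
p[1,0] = 'failure'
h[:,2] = ['energy', 'attention', 'theory', 'discussion']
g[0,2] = 'comparison'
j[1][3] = 'failure'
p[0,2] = 'competition'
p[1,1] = 'paper'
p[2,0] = 'cell'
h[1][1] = 'interaction'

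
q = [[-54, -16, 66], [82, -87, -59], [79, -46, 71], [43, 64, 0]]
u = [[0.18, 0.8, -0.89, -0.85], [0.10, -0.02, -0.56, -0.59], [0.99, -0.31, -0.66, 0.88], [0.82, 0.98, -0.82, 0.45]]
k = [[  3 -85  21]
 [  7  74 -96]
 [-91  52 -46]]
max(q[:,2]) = 71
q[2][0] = 79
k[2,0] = -91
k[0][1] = -85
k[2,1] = 52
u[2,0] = 0.986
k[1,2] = -96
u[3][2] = -0.821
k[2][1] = 52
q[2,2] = 71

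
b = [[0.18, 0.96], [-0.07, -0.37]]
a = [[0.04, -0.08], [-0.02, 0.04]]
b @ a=[[-0.01, 0.02], [0.00, -0.01]]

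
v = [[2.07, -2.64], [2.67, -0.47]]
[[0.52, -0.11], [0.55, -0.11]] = v@[[0.20, -0.04], [-0.04, 0.01]]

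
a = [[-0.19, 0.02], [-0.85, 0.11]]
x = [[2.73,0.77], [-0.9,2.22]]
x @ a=[[-1.17, 0.14], [-1.72, 0.23]]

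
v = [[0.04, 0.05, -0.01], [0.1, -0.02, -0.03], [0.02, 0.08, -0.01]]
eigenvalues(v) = [0.07, -0.05, -0.01]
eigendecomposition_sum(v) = [[0.07, 0.02, -0.02], [0.05, 0.02, -0.01], [0.07, 0.02, -0.02]] + [[-0.04, 0.03, 0.02],  [0.05, -0.04, -0.02],  [-0.09, 0.07, 0.03]] + [[0.01,-0.00,-0.01],[-0.0,0.00,0.0],[0.04,-0.02,-0.03]]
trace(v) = 0.01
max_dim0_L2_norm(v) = 0.11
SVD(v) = [[-0.48,0.34,-0.81], [-0.77,-0.61,0.20], [-0.42,0.72,0.55]] @ diag([0.11728861988444861, 0.09289726778860138, 0.0036711419223738697]) @ [[-0.89, -0.36, 0.27], [-0.35, 0.93, 0.08], [-0.28, -0.02, -0.96]]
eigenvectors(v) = [[-0.61, -0.36, 0.28],[-0.47, 0.45, -0.1],[-0.64, -0.82, 0.95]]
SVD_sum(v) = [[0.05, 0.02, -0.02], [0.08, 0.03, -0.02], [0.04, 0.02, -0.01]] + [[-0.01, 0.03, 0.0], [0.02, -0.05, -0.00], [-0.02, 0.06, 0.01]] + [[0.0,0.00,0.00], [-0.0,-0.00,-0.0], [-0.00,-0.0,-0.0]]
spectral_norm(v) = 0.12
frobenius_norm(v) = 0.15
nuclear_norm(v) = 0.21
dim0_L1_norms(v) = [0.16, 0.15, 0.05]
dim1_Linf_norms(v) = [0.05, 0.1, 0.08]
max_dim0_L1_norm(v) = 0.16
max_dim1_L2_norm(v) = 0.11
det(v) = 0.00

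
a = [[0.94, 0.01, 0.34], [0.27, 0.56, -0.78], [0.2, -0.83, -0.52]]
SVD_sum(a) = [[0.33, -0.48, 0.20], [-0.29, 0.42, -0.17], [0.32, -0.45, 0.19]] + [[0.32, 0.4, 0.43], [-0.02, -0.02, -0.02], [-0.35, -0.44, -0.47]] + [[0.29, 0.08, -0.29], [0.58, 0.16, -0.58], [0.23, 0.07, -0.23]]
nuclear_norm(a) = 3.00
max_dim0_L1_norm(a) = 1.64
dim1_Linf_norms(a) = [0.94, 0.78, 0.83]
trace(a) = 0.98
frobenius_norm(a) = 1.73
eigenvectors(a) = [[0.16+0.00j, (-0.71+0j), (-0.71-0j)], [(-0.46+0j), (-0.05+0.62j), -0.05-0.62j], [(-0.87+0j), -0.10-0.33j, -0.10+0.33j]]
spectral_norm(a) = 1.00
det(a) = -1.00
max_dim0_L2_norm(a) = 1.0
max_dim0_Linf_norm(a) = 0.94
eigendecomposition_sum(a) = [[-0.02+0.00j, 0.07-0.00j, (0.14-0j)],[0.07-0.00j, (-0.22+0j), (-0.4+0j)],[0.13-0.00j, -0.40+0.00j, -0.76+0.00j]] + [[(0.48+0.08j), (-0.03+0.45j), (0.1-0.22j)], [(0.1-0.42j), (0.39+0.06j), (-0.19-0.1j)], [0.03+0.24j, -0.21+0.05j, 0.12+0.02j]] + [[0.48-0.08j, -0.03-0.45j, 0.10+0.22j], [(0.1+0.42j), (0.39-0.06j), (-0.19+0.1j)], [(0.03-0.24j), -0.21-0.05j, (0.12-0.02j)]]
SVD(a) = [[-0.61, -0.67, 0.42], [0.54, 0.04, 0.84], [-0.58, 0.74, 0.34]] @ diag([1.0035670492689515, 0.9982059074187137, 0.9949563528195559]) @ [[-0.54, 0.77, -0.32], [-0.48, -0.60, -0.64], [0.69, 0.2, -0.70]]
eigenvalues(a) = [(-1+0j), (0.99+0.15j), (0.99-0.15j)]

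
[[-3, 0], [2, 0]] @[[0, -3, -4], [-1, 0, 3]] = [[0, 9, 12], [0, -6, -8]]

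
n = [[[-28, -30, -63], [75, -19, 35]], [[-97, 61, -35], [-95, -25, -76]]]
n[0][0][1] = -30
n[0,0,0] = -28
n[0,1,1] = -19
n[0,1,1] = -19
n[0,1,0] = 75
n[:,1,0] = [75, -95]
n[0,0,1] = -30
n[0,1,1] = -19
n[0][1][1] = -19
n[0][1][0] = 75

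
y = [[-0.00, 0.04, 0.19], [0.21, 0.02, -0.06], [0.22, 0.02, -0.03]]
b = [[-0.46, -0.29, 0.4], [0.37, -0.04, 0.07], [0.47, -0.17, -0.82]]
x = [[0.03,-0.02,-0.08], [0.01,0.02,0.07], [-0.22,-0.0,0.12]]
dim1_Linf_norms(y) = [0.19, 0.21, 0.22]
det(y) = -0.00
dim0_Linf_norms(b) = [0.47, 0.29, 0.82]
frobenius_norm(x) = 0.28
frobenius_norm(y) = 0.37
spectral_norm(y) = 0.32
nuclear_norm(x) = 0.35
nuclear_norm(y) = 0.51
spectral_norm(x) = 0.26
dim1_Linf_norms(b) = [0.46, 0.37, 0.82]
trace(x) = 0.17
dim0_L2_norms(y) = [0.3, 0.05, 0.2]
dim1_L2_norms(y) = [0.19, 0.22, 0.22]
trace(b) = -1.32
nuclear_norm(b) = 1.83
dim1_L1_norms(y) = [0.23, 0.29, 0.27]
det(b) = -0.14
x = b @ y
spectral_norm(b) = 1.12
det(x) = 0.00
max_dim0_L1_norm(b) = 1.3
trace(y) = -0.01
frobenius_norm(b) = 1.23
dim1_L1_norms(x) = [0.13, 0.1, 0.34]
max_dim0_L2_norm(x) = 0.22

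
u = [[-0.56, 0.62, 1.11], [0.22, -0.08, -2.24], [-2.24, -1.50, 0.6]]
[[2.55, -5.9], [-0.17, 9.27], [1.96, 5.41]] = u @ [[-2.49, -1.33], [2.31, -3.28], [-0.25, -4.15]]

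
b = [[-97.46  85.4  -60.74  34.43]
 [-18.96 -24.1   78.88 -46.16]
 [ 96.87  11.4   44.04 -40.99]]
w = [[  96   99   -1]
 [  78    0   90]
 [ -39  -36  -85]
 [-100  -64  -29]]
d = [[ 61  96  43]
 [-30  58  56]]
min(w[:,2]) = -85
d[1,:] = [-30, 58, 56]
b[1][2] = 78.88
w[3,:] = [-100, -64, -29]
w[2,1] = -36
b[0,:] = [-97.46, 85.4, -60.74, 34.43]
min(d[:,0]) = -30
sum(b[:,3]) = -52.72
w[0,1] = 99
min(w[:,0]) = -100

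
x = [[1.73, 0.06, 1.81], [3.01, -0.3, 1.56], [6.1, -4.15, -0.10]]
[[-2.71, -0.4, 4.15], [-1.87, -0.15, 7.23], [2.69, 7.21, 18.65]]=x @ [[0.25, -0.42, 2.07], [-0.24, -2.36, -1.46], [-1.73, 0.26, 0.36]]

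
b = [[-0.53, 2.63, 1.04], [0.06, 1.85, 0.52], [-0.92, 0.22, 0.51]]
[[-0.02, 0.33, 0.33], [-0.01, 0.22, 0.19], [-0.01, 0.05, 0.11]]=b@[[0.0,-0.0,-0.02], [-0.00,0.1,0.06], [-0.02,0.06,0.16]]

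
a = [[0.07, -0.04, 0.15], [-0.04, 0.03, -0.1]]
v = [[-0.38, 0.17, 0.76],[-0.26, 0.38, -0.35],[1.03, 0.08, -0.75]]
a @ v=[[0.14, 0.01, -0.05], [-0.10, -0.0, 0.03]]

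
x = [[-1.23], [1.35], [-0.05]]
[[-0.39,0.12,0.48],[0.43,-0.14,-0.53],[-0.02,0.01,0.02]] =x@[[0.32,-0.10,-0.39]]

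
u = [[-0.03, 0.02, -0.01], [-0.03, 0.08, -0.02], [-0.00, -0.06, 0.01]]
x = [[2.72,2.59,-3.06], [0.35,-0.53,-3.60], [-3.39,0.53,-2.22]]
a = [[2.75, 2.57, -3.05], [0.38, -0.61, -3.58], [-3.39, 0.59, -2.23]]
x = u + a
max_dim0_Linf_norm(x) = 3.6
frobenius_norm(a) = 7.32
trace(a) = -0.09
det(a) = 48.54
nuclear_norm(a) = 11.90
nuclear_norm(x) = 11.85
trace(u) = 0.06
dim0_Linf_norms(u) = [0.03, 0.08, 0.02]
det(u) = 0.00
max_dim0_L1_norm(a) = 8.86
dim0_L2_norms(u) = [0.04, 0.1, 0.02]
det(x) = 46.94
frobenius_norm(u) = 0.11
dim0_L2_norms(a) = [4.38, 2.71, 5.2]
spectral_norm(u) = 0.11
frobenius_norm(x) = 7.32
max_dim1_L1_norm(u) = 0.13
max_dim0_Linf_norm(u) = 0.08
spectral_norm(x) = 5.54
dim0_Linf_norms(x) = [3.39, 2.59, 3.6]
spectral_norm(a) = 5.52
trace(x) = -0.03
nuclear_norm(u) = 0.14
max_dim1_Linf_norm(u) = 0.08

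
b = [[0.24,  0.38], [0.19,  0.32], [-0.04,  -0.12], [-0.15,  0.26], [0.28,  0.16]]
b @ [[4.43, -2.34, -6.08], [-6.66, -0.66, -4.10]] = [[-1.47, -0.81, -3.02], [-1.29, -0.66, -2.47], [0.62, 0.17, 0.74], [-2.40, 0.18, -0.15], [0.17, -0.76, -2.36]]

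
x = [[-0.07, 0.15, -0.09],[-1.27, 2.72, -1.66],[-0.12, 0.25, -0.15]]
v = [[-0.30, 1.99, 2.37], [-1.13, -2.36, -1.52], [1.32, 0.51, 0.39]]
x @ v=[[-0.27, -0.54, -0.43], [-4.88, -9.79, -7.79], [-0.44, -0.91, -0.72]]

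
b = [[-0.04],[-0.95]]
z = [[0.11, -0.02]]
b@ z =[[-0.00, 0.0], [-0.1, 0.02]]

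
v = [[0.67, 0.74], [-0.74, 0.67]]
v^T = [[0.67, -0.74], [0.74, 0.67]]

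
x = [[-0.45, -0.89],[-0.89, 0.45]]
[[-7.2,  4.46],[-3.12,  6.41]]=x@[[6.05, -7.75], [5.03, -1.09]]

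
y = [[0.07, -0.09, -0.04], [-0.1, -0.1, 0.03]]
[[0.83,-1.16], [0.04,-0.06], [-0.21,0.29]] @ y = [[0.17,0.04,-0.07], [0.01,0.00,-0.0], [-0.04,-0.01,0.02]]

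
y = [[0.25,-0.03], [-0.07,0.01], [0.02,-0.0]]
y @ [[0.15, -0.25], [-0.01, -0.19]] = [[0.04, -0.06],[-0.01, 0.02],[0.0, -0.00]]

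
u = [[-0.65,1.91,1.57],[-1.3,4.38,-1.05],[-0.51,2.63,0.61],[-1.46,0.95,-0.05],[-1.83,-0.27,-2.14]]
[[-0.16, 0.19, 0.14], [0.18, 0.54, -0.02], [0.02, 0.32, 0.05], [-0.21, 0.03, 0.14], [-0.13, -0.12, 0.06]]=u @ [[0.19, 0.07, -0.11], [0.07, 0.14, -0.02], [-0.11, -0.02, 0.07]]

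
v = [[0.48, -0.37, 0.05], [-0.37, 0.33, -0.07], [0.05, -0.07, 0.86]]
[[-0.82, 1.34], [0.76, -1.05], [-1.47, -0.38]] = v @ [[-0.11, 2.08], [1.86, -1.00], [-1.55, -0.64]]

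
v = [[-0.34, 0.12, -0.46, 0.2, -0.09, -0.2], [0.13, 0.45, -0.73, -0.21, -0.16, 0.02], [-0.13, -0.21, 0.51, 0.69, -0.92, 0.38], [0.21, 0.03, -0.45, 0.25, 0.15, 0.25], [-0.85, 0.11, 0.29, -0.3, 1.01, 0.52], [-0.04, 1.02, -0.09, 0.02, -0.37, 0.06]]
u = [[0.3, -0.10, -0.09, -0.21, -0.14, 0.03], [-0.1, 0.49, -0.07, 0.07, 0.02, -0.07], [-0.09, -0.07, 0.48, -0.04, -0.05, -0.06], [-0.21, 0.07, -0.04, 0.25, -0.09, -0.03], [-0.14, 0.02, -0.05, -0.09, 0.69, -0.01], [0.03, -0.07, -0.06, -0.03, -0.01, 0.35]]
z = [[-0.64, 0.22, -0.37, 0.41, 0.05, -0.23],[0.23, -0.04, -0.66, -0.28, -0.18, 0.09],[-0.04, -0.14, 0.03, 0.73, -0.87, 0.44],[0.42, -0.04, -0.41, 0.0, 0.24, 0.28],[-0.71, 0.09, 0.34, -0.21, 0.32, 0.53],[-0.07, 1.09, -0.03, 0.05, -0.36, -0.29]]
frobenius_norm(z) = 2.42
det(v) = 0.26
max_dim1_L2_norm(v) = 1.48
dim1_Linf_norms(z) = [0.64, 0.66, 0.87, 0.42, 0.71, 1.09]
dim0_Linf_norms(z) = [0.71, 1.09, 0.66, 0.73, 0.87, 0.53]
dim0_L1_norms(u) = [0.87, 0.82, 0.79, 0.69, 1.0, 0.55]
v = u + z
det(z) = 0.41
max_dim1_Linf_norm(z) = 1.09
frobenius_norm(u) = 1.20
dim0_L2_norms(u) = [0.42, 0.51, 0.5, 0.35, 0.71, 0.36]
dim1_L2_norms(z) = [0.9, 0.78, 1.23, 0.69, 1.03, 1.19]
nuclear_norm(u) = 2.56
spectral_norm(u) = 0.75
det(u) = 0.00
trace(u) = 2.56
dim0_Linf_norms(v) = [0.85, 1.02, 0.73, 0.69, 1.01, 0.52]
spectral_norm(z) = 1.33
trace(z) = -0.62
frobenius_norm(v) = 2.61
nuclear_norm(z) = 5.59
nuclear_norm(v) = 5.67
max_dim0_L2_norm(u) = 0.71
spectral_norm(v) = 1.67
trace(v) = 1.94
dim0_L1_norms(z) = [2.11, 1.62, 1.84, 1.68, 2.02, 1.86]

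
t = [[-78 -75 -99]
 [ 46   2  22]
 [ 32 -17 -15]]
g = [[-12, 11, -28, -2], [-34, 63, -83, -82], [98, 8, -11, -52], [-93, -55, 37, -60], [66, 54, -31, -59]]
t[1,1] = 2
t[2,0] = 32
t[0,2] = -99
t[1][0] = 46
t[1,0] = 46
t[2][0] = 32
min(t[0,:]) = -99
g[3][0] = -93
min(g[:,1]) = -55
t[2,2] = -15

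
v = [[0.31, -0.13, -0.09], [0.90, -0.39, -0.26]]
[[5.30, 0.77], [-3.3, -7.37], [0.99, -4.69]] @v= [[2.34, -0.99, -0.68], [-7.66, 3.3, 2.21], [-3.91, 1.7, 1.13]]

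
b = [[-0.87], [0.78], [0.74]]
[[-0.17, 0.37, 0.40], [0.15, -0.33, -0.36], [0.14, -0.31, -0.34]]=b@[[0.19,-0.42,-0.46]]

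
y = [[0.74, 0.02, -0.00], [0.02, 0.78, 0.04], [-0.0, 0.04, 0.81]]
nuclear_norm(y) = 2.33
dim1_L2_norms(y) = [0.74, 0.78, 0.81]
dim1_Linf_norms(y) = [0.74, 0.78, 0.81]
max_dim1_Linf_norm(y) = 0.81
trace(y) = 2.33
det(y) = 0.47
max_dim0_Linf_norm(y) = 0.81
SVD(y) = [[0.12, 0.55, -0.83], [0.58, 0.64, 0.51], [0.8, -0.54, -0.25]] @ diag([0.8390724229833294, 0.7631407372620749, 0.7277868397545963]) @ [[0.12, 0.58, 0.8], [0.55, 0.64, -0.54], [-0.83, 0.51, -0.25]]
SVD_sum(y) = [[0.01,0.06,0.08], [0.06,0.29,0.39], [0.08,0.39,0.54]] + [[0.23, 0.27, -0.23], [0.27, 0.31, -0.26], [-0.23, -0.26, 0.22]] + [[0.50, -0.30, 0.15], [-0.30, 0.19, -0.09], [0.15, -0.09, 0.04]]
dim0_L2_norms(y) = [0.74, 0.78, 0.81]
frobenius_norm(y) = 1.35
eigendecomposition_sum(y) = [[0.50, -0.30, 0.15], [-0.30, 0.19, -0.09], [0.15, -0.09, 0.04]] + [[0.23,0.27,-0.23], [0.27,0.31,-0.26], [-0.23,-0.26,0.22]] + [[0.01, 0.06, 0.08],[0.06, 0.29, 0.39],[0.08, 0.39, 0.54]]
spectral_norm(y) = 0.84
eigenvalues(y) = [0.73, 0.76, 0.84]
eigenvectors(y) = [[-0.83, -0.55, 0.12], [0.51, -0.64, 0.58], [-0.25, 0.54, 0.80]]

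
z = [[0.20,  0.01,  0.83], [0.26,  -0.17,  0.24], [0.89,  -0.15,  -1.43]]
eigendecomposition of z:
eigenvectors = [[0.38,-0.84,-0.09], [0.07,-0.42,-0.99], [-0.92,-0.35,0.05]]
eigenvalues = [-1.79, 0.55, -0.16]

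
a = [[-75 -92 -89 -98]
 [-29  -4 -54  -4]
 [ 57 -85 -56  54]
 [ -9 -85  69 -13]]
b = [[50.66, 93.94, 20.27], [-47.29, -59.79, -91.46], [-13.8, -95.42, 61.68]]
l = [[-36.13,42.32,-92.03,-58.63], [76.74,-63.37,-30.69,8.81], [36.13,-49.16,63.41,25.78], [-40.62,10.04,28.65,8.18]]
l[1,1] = -63.37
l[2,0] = 36.13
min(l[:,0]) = -40.62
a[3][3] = -13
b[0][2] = 20.27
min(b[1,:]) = -91.46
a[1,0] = -29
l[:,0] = [-36.13, 76.74, 36.13, -40.62]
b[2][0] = -13.8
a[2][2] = -56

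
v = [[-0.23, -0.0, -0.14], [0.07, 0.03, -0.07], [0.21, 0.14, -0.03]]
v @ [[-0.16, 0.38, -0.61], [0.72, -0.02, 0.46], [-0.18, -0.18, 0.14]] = [[0.06,-0.06,0.12], [0.02,0.04,-0.04], [0.07,0.08,-0.07]]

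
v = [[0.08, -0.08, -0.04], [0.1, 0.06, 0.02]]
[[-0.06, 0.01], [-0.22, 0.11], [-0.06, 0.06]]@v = [[-0.0, 0.01, 0.00], [-0.01, 0.02, 0.01], [0.0, 0.01, 0.00]]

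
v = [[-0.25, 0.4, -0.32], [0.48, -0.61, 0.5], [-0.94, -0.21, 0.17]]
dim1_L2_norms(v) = [0.57, 0.92, 0.98]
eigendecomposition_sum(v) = [[-0.46, 0.3, -0.24], [0.74, -0.48, 0.39], [-0.22, 0.14, -0.12]] + [[0.21, 0.1, -0.08],  [-0.28, -0.14, 0.11],  [-0.74, -0.37, 0.29]] + [[-0.00, -0.00, -0.00], [0.02, 0.01, 0.0], [0.03, 0.02, 0.00]]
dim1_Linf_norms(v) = [0.4, 0.61, 0.94]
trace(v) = -0.69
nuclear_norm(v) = 2.05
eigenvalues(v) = [-1.06, 0.35, 0.01]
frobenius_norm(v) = 1.46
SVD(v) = [[-0.42, 0.33, -0.85], [0.72, -0.45, -0.53], [-0.55, -0.83, -0.05]] @ diag([1.1586082930469999, 0.8897197147984556, 0.005064818029491182]) @ [[0.84, -0.43, 0.35],[0.55, 0.65, -0.53],[0.0, -0.63, -0.78]]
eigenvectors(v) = [[0.51, -0.25, -0.01], [-0.82, 0.34, 0.62], [0.25, 0.9, 0.78]]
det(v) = -0.01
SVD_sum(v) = [[-0.41,0.21,-0.17], [0.70,-0.35,0.29], [-0.53,0.27,-0.22]] + [[0.16, 0.19, -0.15], [-0.22, -0.26, 0.21], [-0.41, -0.48, 0.39]] + [[-0.0, 0.00, 0.0],[-0.00, 0.0, 0.00],[-0.00, 0.0, 0.0]]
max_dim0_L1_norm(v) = 1.67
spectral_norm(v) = 1.16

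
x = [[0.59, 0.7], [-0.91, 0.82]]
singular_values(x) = [1.23, 0.91]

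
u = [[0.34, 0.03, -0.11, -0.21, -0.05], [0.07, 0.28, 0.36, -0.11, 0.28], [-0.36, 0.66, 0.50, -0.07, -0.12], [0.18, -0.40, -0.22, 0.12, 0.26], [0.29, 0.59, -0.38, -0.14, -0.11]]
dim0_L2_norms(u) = [0.61, 1.01, 0.76, 0.31, 0.42]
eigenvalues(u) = [(0.95+0j), (-0.56+0j), (0.36+0.22j), (0.36-0.22j), (0.01+0j)]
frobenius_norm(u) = 1.50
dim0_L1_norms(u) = [1.24, 1.96, 1.57, 0.65, 0.82]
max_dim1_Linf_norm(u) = 0.66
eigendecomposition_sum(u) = [[(-0.01+0j),0.02-0.00j,(0.02-0j),-0.00+0.00j,-0j], [-0.14+0.00j,0.41-0.00j,0.33-0.00j,(-0.06+0j),(0.06-0j)], [-0.20+0.00j,(0.61-0j),0.50-0.00j,(-0.09+0j),0.09-0.00j], [0.11+0.00j,(-0.33+0j),-0.27+0.00j,(0.05+0j),(-0.05+0j)], [(-0.02+0j),(0.06-0j),0.05-0.00j,(-0.01+0j),(0.01-0j)]] + [[0.00-0.00j, (-0+0j), 0.00+0.00j, -0j, 0.00+0.00j], [0.02-0.00j, -0.21+0.00j, 0.13+0.00j, (0.02-0j), (0.16+0j)], [(-0.01+0j), 0.16-0.00j, (-0.1-0j), -0.01+0.00j, (-0.12-0j)], [0.01-0.00j, -0.21+0.00j, (0.13+0j), (0.02-0j), 0.16+0.00j], [-0.03+0.00j, (0.35-0j), -0.22-0.00j, -0.03+0.00j, -0.26-0.00j]] + [[(0.17+0.03j), 0.01+0.06j, (-0.07-0.04j), (-0.1+0.01j), -0.03+0.06j], [(0.1-0.1j), (0.04+0.02j), (-0.05+0.03j), (-0.04+0.08j), (0.03+0.04j)], [-0.07+0.15j, -0.05-0.01j, 0.05-0.05j, (0.01-0.1j), -0.05-0.04j], [(0.03-0.21j), (0.07-0.01j), (-0.04+0.08j), (0.03+0.13j), (0.08+0.03j)], [(0.17-0.24j), (0.09+0.03j), (-0.1+0.07j), -0.05+0.17j, 0.07+0.08j]] + [[0.17-0.03j, 0.01-0.06j, -0.07+0.04j, -0.10-0.01j, -0.03-0.06j],  [(0.1+0.1j), 0.04-0.02j, (-0.05-0.03j), (-0.04-0.08j), (0.03-0.04j)],  [-0.07-0.15j, -0.05+0.01j, 0.05+0.05j, 0.01+0.10j, -0.05+0.04j],  [0.03+0.21j, (0.07+0.01j), (-0.04-0.08j), 0.03-0.13j, 0.08-0.03j],  [(0.17+0.24j), (0.09-0.03j), (-0.1-0.07j), -0.05-0.17j, (0.07-0.08j)]] + [[-0j, (-0+0j), 0.00+0.00j, 0j, -0.00-0.00j], [0.00-0.00j, (-0+0j), 0j, 0.00+0.00j, (-0-0j)], [-0j, (-0+0j), 0j, 0j, -0.00-0.00j], [-0j, -0.00+0.00j, 0.00+0.00j, 0.00+0.00j, -0.00-0.00j], [-0.00+0.00j, -0j, (-0-0j), (-0-0j), 0j]]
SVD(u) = [[-0.07, -0.40, 0.31, 0.77, -0.37], [0.32, 0.08, 0.88, -0.12, 0.33], [0.79, 0.2, -0.10, -0.06, -0.57], [-0.47, 0.02, 0.34, -0.49, -0.66], [0.23, -0.89, -0.07, -0.39, 0.05]] @ diag([1.135623308083493, 0.817906727260807, 0.46825142743040216, 0.25749421743496087, 0.005061258338416164]) @ [[-0.27,0.82,0.47,-0.14,-0.13], [-0.56,-0.47,0.62,0.23,0.15], [0.52,0.02,0.39,-0.22,0.72], [0.29,-0.32,0.38,-0.58,-0.58], [-0.51,-0.07,-0.31,-0.74,0.31]]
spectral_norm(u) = 1.14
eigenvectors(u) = [[-0.02+0.00j, -0.01+0.00j, (-0.16-0.35j), -0.16+0.35j, (-0.51+0j)], [-0.50+0.00j, (-0.44+0j), (-0.3-0.04j), -0.30+0.04j, (-0.06+0j)], [(-0.76+0j), 0.32+0.00j, (0.35-0.05j), 0.35+0.05j, (-0.32+0j)], [0.41+0.00j, (-0.43+0j), (-0.42+0.23j), -0.42-0.23j, (-0.73+0j)], [(-0.07+0j), (0.72+0j), -0.64+0.00j, (-0.64-0j), 0.31+0.00j]]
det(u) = -0.00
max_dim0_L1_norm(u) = 1.96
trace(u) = 1.13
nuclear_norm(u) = 2.68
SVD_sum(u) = [[0.02,-0.07,-0.04,0.01,0.01],[-0.1,0.29,0.17,-0.05,-0.05],[-0.24,0.74,0.42,-0.13,-0.12],[0.14,-0.43,-0.25,0.08,0.07],[-0.07,0.22,0.12,-0.04,-0.03]] + [[0.18, 0.16, -0.2, -0.08, -0.05], [-0.04, -0.03, 0.04, 0.02, 0.01], [-0.09, -0.08, 0.10, 0.04, 0.03], [-0.01, -0.01, 0.01, 0.00, 0.0], [0.41, 0.34, -0.45, -0.17, -0.11]] + [[0.08, 0.0, 0.06, -0.03, 0.1], [0.21, 0.01, 0.16, -0.09, 0.3], [-0.02, -0.0, -0.02, 0.01, -0.03], [0.08, 0.0, 0.06, -0.04, 0.12], [-0.02, -0.0, -0.01, 0.01, -0.02]] + [[0.06, -0.06, 0.07, -0.12, -0.12], [-0.01, 0.01, -0.01, 0.02, 0.02], [-0.0, 0.00, -0.01, 0.01, 0.01], [-0.04, 0.04, -0.05, 0.07, 0.07], [-0.03, 0.03, -0.04, 0.06, 0.06]] + [[0.00, 0.0, 0.0, 0.0, -0.0], [-0.00, -0.0, -0.00, -0.0, 0.0], [0.0, 0.0, 0.0, 0.0, -0.0], [0.00, 0.00, 0.0, 0.00, -0.0], [-0.00, -0.00, -0.00, -0.0, 0.0]]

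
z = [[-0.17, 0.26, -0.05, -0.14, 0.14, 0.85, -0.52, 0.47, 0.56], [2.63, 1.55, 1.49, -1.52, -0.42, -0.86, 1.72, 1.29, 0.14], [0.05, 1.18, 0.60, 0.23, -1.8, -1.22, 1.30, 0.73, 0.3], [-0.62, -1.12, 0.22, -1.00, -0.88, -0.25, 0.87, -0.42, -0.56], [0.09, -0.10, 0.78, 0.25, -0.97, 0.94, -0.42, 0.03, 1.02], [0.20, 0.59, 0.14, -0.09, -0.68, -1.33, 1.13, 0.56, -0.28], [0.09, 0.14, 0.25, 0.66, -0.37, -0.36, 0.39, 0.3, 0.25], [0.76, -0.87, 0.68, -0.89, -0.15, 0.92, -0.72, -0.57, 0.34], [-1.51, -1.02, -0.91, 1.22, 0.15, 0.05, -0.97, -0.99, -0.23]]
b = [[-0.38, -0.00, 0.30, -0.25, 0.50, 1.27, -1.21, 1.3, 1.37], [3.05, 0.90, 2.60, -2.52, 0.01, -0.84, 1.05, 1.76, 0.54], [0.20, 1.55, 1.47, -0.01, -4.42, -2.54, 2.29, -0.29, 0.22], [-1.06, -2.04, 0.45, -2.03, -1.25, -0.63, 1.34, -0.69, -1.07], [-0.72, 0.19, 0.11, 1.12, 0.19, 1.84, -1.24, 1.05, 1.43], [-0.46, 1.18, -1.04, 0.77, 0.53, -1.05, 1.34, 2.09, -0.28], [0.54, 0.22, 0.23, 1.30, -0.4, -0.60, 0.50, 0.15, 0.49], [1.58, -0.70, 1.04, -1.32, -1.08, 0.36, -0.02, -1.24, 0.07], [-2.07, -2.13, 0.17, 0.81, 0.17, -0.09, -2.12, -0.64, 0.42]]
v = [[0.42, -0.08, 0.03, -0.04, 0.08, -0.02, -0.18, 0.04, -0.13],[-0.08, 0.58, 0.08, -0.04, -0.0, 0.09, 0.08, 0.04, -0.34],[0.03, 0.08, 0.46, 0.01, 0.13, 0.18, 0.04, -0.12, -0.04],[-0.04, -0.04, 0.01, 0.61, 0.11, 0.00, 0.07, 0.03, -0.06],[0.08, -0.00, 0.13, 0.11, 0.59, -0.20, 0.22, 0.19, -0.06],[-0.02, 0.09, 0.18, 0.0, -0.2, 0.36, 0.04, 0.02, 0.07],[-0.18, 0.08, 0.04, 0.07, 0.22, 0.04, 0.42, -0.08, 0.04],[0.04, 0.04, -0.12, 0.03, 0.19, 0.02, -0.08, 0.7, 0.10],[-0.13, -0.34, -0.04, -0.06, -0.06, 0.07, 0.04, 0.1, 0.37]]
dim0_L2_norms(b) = [4.29, 3.73, 3.39, 4.06, 4.8, 3.76, 4.21, 3.58, 2.43]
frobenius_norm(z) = 7.48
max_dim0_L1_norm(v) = 1.58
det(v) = -0.00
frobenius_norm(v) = 1.81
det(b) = -349.54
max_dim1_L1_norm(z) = 11.62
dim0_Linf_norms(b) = [3.05, 2.13, 2.6, 2.52, 4.42, 2.54, 2.29, 2.09, 1.43]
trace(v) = 4.51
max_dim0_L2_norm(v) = 0.75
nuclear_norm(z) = 15.48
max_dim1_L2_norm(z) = 4.41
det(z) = -0.00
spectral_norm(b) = 7.56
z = v @ b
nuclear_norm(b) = 27.56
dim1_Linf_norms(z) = [0.85, 2.63, 1.8, 1.12, 1.02, 1.33, 0.66, 0.92, 1.51]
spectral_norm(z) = 5.73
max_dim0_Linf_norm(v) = 0.7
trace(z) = -1.73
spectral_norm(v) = 0.93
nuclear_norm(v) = 4.52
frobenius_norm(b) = 11.57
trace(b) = -1.22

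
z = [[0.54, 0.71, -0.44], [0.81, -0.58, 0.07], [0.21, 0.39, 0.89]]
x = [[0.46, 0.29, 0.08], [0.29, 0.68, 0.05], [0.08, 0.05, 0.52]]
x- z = [[-0.08,  -0.42,  0.52], [-0.52,  1.26,  -0.02], [-0.13,  -0.34,  -0.37]]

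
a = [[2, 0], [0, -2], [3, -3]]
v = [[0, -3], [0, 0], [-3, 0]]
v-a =[[-2, -3], [0, 2], [-6, 3]]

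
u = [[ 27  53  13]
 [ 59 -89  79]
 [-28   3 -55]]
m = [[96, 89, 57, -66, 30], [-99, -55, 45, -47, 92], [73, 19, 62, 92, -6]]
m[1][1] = -55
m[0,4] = 30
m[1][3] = -47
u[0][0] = 27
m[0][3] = -66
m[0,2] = 57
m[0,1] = 89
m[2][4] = -6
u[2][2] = -55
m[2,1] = 19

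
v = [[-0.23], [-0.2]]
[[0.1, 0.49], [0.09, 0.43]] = v@[[-0.44, -2.15]]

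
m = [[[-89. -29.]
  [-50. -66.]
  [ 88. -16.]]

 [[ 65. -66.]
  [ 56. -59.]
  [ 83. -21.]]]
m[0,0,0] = -89.0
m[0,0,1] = -29.0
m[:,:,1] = [[-29.0, -66.0, -16.0], [-66.0, -59.0, -21.0]]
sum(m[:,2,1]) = -37.0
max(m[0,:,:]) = 88.0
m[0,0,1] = -29.0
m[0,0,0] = -89.0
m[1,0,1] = -66.0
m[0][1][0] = -50.0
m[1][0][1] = -66.0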